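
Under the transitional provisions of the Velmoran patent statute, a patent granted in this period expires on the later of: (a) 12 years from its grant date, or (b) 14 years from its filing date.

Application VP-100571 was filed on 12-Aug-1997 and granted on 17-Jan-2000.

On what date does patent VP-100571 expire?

2012-01-17

(a) grant + 12 years → 17 January 2012.
(b) filing + 14 years → 12 August 2011.
Later of the two: 17 January 2012.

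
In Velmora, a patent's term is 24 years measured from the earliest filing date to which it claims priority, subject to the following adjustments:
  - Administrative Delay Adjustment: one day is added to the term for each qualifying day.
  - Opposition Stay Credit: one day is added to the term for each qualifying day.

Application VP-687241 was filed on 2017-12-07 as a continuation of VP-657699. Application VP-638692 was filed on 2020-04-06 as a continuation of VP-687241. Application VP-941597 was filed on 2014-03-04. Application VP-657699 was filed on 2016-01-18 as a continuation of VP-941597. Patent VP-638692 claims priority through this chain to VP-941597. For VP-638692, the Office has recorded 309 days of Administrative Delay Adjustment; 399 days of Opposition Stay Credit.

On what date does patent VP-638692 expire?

Earliest priority filing: 4 March 2014.
Base term: 4 March 2014 + 24 years → 4 March 2038.
Administrative Delay Adjustment: +309 days → 7 January 2039.
Opposition Stay Credit: +399 days → 10 February 2040.

2040-02-10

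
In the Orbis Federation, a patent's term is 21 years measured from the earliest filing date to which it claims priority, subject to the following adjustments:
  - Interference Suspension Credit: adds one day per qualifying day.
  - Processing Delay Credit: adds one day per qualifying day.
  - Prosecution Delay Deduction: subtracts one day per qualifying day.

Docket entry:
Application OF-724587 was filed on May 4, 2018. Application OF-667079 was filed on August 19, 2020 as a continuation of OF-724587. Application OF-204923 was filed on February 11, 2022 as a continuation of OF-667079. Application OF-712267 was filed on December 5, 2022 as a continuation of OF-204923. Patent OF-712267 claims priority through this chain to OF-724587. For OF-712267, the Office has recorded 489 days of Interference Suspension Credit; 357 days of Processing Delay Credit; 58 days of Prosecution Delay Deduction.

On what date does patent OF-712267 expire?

Earliest priority filing: 4 May 2018.
Base term: 4 May 2018 + 21 years → 4 May 2039.
Interference Suspension Credit: +489 days → 4 September 2040.
Processing Delay Credit: +357 days → 27 August 2041.
Prosecution Delay Deduction: −58 days → 30 June 2041.

2041-06-30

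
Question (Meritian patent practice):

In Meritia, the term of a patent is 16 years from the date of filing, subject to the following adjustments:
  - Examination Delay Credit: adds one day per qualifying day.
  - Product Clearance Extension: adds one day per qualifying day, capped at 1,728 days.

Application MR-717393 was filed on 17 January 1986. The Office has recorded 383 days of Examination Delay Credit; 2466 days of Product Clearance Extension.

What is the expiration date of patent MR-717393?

Base term: filing date + 16 years → 17 January 2002.
Examination Delay Credit: +383 days → 4 February 2003.
Product Clearance Extension: 2466 days claimed exceeds the 1728-day cap, so +1728 days → 29 October 2007.

October 29, 2007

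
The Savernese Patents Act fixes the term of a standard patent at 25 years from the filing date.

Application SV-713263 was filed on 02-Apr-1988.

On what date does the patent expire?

Filing date + 25 years → 2 April 2013.

2013-04-02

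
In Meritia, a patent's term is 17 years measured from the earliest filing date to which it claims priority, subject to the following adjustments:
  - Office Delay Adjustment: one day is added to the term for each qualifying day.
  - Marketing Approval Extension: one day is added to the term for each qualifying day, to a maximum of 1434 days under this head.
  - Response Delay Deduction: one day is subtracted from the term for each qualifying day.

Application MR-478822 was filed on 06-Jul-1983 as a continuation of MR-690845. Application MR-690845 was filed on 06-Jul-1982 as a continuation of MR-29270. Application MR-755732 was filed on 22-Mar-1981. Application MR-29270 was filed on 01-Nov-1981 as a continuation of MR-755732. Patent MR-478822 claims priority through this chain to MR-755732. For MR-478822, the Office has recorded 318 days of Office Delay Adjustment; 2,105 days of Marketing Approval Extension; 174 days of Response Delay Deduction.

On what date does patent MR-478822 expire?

2002-07-17

Earliest priority filing: 22 March 1981.
Base term: 22 March 1981 + 17 years → 22 March 1998.
Office Delay Adjustment: +318 days → 3 February 1999.
Marketing Approval Extension: 2105 days claimed exceeds the 1434-day cap, so +1434 days → 7 January 2003.
Response Delay Deduction: −174 days → 17 July 2002.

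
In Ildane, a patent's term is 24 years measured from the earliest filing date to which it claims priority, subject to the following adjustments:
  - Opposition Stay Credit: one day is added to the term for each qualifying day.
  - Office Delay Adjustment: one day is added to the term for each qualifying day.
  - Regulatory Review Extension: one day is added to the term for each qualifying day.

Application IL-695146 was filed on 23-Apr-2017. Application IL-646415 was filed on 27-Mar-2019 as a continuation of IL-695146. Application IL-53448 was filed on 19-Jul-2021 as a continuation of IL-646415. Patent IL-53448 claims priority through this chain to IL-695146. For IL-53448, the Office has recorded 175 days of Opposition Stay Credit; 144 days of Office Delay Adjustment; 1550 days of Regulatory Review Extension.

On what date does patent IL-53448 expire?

Earliest priority filing: 23 April 2017.
Base term: 23 April 2017 + 24 years → 23 April 2041.
Opposition Stay Credit: +175 days → 15 October 2041.
Office Delay Adjustment: +144 days → 8 March 2042.
Regulatory Review Extension: +1550 days → 5 June 2046.

June 5, 2046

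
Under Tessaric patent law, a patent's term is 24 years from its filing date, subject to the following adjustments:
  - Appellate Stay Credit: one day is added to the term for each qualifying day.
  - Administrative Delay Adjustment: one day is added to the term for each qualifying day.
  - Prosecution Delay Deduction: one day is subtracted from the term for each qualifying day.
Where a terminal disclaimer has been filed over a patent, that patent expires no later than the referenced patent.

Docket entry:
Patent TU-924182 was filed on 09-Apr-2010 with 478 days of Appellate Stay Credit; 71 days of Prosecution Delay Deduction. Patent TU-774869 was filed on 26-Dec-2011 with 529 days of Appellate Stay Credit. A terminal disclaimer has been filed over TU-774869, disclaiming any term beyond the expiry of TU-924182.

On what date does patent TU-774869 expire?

Natural term of TU-774869:
  Base: filing + 24 years → 26 December 2035.
  Appellate Stay Credit: +529 days → 7 June 2037.
Expiry of referenced patent TU-924182:
  Base: filing + 24 years → 9 April 2034.
  Appellate Stay Credit: +478 days → 31 July 2035.
  Prosecution Delay Deduction: −71 days → 21 May 2035.
Terminal disclaimer: TU-774869 expires on the earlier of 7 June 2037 and 21 May 2035.

2035-05-21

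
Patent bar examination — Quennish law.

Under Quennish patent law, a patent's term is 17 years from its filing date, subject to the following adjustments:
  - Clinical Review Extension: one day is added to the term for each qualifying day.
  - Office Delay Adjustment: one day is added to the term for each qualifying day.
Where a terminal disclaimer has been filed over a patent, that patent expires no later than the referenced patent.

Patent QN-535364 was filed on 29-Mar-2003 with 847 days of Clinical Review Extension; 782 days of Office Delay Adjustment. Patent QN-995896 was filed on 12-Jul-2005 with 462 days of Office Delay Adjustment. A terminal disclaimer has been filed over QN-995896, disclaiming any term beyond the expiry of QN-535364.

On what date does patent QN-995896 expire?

Natural term of QN-995896:
  Base: filing + 17 years → 12 July 2022.
  Office Delay Adjustment: +462 days → 17 October 2023.
Expiry of referenced patent QN-535364:
  Base: filing + 17 years → 29 March 2020.
  Clinical Review Extension: +847 days → 24 July 2022.
  Office Delay Adjustment: +782 days → 13 September 2024.
Terminal disclaimer: QN-995896 expires on the earlier of 17 October 2023 and 13 September 2024.

October 17, 2023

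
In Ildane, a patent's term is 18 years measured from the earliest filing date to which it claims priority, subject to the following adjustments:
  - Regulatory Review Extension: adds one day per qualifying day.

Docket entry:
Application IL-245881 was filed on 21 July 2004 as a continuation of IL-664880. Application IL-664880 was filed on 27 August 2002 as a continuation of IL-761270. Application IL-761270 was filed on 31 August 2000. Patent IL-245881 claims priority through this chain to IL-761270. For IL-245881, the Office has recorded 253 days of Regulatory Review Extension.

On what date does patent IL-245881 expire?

2019-05-11

Earliest priority filing: 31 August 2000.
Base term: 31 August 2000 + 18 years → 31 August 2018.
Regulatory Review Extension: +253 days → 11 May 2019.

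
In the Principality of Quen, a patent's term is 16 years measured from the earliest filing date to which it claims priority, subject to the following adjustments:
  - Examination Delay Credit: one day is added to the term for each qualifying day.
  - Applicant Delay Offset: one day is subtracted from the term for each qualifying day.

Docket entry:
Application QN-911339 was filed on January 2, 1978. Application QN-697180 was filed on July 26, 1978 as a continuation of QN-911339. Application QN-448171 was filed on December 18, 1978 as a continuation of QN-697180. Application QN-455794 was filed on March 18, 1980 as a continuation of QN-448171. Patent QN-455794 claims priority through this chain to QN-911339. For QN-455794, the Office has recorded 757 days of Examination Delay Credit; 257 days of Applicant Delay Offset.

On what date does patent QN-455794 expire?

Earliest priority filing: 2 January 1978.
Base term: 2 January 1978 + 16 years → 2 January 1994.
Examination Delay Credit: +757 days → 29 January 1996.
Applicant Delay Offset: −257 days → 17 May 1995.

1995-05-17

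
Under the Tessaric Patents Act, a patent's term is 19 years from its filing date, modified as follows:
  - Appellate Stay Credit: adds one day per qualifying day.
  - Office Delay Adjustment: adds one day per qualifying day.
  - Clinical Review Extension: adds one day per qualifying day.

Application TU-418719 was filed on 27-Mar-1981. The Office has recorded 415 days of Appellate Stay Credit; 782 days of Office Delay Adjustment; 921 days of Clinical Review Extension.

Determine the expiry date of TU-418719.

2006-01-13

Base term: filing date + 19 years → 27 March 2000.
Appellate Stay Credit: +415 days → 16 May 2001.
Office Delay Adjustment: +782 days → 7 July 2003.
Clinical Review Extension: +921 days → 13 January 2006.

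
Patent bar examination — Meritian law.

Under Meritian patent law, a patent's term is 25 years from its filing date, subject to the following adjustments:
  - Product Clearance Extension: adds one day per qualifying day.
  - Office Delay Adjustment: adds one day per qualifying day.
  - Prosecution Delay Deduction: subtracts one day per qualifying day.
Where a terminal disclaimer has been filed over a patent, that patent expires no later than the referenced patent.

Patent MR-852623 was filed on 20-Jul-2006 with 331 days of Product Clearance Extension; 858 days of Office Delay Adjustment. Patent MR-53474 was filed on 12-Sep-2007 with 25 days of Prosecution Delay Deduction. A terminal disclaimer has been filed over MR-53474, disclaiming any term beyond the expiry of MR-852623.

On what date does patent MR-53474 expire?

2032-08-18

Natural term of MR-53474:
  Base: filing + 25 years → 12 September 2032.
  Prosecution Delay Deduction: −25 days → 18 August 2032.
Expiry of referenced patent MR-852623:
  Base: filing + 25 years → 20 July 2031.
  Product Clearance Extension: +331 days → 15 June 2032.
  Office Delay Adjustment: +858 days → 21 October 2034.
Terminal disclaimer: MR-53474 expires on the earlier of 18 August 2032 and 21 October 2034.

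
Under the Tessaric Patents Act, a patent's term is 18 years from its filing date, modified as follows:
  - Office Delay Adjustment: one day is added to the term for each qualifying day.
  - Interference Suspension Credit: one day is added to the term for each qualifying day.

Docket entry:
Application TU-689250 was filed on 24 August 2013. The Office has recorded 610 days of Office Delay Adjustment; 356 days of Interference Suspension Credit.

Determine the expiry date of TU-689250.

Base term: filing date + 18 years → 24 August 2031.
Office Delay Adjustment: +610 days → 25 April 2033.
Interference Suspension Credit: +356 days → 16 April 2034.

2034-04-16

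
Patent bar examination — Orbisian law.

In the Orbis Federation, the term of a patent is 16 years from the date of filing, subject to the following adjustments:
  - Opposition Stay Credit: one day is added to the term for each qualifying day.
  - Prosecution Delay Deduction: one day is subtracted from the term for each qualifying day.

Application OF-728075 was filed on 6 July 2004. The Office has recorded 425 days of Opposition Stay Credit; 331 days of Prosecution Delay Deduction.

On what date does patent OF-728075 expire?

Base term: filing date + 16 years → 6 July 2020.
Opposition Stay Credit: +425 days → 4 September 2021.
Prosecution Delay Deduction: −331 days → 8 October 2020.

October 8, 2020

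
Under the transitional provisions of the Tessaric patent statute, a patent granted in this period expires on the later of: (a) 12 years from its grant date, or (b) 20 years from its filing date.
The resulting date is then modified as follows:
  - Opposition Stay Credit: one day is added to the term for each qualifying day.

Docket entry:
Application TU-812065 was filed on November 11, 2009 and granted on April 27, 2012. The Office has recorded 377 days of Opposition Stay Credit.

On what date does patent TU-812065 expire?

2030-11-23

(a) grant + 12 years → 27 April 2024.
(b) filing + 20 years → 11 November 2029.
Later of the two: 11 November 2029.
Opposition Stay Credit: +377 days → 23 November 2030.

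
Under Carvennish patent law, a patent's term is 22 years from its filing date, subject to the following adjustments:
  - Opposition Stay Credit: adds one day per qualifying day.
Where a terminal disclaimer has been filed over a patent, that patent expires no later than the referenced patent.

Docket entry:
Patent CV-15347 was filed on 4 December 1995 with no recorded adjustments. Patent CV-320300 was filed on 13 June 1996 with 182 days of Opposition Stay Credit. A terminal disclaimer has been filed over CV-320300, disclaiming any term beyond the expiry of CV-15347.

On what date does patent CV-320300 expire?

December 4, 2017

Natural term of CV-320300:
  Base: filing + 22 years → 13 June 2018.
  Opposition Stay Credit: +182 days → 12 December 2018.
Expiry of referenced patent CV-15347:
  Base: filing + 22 years → 4 December 2017.
Terminal disclaimer: CV-320300 expires on the earlier of 12 December 2018 and 4 December 2017.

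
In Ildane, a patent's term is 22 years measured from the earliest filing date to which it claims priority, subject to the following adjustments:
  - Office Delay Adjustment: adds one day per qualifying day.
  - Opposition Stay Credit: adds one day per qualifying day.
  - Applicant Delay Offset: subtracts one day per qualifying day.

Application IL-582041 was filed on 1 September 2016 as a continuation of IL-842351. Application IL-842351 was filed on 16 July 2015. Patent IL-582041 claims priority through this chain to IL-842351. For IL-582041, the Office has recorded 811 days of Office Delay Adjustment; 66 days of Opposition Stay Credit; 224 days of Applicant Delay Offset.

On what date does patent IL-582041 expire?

Earliest priority filing: 16 July 2015.
Base term: 16 July 2015 + 22 years → 16 July 2037.
Office Delay Adjustment: +811 days → 5 October 2039.
Opposition Stay Credit: +66 days → 10 December 2039.
Applicant Delay Offset: −224 days → 30 April 2039.

April 30, 2039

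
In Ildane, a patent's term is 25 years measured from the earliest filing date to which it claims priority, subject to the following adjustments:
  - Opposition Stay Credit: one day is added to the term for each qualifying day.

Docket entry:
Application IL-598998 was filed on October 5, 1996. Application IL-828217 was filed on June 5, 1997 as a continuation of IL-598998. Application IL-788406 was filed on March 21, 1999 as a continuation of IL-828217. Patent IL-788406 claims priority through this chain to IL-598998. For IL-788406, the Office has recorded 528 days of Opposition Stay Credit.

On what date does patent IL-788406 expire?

2023-03-17

Earliest priority filing: 5 October 1996.
Base term: 5 October 1996 + 25 years → 5 October 2021.
Opposition Stay Credit: +528 days → 17 March 2023.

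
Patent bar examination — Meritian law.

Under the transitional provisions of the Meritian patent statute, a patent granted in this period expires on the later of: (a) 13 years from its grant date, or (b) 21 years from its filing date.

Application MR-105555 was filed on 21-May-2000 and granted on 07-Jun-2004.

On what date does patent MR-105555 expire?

(a) grant + 13 years → 7 June 2017.
(b) filing + 21 years → 21 May 2021.
Later of the two: 21 May 2021.

May 21, 2021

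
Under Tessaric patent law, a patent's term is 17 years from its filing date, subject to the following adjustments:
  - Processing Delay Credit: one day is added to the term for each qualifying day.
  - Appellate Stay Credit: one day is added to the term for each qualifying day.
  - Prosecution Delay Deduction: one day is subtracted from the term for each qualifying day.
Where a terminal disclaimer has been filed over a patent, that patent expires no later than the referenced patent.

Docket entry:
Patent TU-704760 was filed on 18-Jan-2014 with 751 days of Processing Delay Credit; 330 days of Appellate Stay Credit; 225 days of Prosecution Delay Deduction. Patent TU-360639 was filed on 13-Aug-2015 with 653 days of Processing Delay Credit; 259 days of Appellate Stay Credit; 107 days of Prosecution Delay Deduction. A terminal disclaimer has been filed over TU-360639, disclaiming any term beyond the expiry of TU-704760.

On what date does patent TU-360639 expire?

2033-05-23

Natural term of TU-360639:
  Base: filing + 17 years → 13 August 2032.
  Processing Delay Credit: +653 days → 28 May 2034.
  Appellate Stay Credit: +259 days → 11 February 2035.
  Prosecution Delay Deduction: −107 days → 27 October 2034.
Expiry of referenced patent TU-704760:
  Base: filing + 17 years → 18 January 2031.
  Processing Delay Credit: +751 days → 7 February 2033.
  Appellate Stay Credit: +330 days → 3 January 2034.
  Prosecution Delay Deduction: −225 days → 23 May 2033.
Terminal disclaimer: TU-360639 expires on the earlier of 27 October 2034 and 23 May 2033.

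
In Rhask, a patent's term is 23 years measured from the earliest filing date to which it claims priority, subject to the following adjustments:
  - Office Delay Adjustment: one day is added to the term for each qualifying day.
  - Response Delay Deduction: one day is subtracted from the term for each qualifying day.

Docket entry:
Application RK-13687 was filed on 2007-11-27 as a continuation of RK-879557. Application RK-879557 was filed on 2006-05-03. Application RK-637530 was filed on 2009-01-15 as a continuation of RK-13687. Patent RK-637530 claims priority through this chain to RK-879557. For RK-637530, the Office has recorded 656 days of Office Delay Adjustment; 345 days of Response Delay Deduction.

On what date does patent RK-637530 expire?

Earliest priority filing: 3 May 2006.
Base term: 3 May 2006 + 23 years → 3 May 2029.
Office Delay Adjustment: +656 days → 18 February 2031.
Response Delay Deduction: −345 days → 10 March 2030.

2030-03-10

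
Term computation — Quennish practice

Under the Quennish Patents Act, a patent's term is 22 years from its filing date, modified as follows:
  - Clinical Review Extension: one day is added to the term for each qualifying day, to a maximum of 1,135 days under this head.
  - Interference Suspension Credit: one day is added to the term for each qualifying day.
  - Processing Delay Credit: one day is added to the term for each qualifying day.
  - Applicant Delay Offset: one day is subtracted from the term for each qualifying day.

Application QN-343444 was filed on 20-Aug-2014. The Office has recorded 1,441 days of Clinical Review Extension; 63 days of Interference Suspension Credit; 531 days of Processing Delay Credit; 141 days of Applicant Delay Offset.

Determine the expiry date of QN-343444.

December 25, 2040

Base term: filing date + 22 years → 20 August 2036.
Clinical Review Extension: 1441 days claimed exceeds the 1135-day cap, so +1135 days → 29 September 2039.
Interference Suspension Credit: +63 days → 1 December 2039.
Processing Delay Credit: +531 days → 15 May 2041.
Applicant Delay Offset: −141 days → 25 December 2040.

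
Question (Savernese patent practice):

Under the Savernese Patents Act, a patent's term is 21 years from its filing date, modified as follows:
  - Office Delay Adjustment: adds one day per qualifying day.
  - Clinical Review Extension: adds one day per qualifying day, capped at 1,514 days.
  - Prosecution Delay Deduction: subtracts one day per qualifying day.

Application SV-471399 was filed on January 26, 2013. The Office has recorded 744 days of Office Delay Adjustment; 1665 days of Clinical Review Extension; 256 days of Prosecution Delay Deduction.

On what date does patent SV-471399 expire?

2039-07-21

Base term: filing date + 21 years → 26 January 2034.
Office Delay Adjustment: +744 days → 9 February 2036.
Clinical Review Extension: 1665 days claimed exceeds the 1514-day cap, so +1514 days → 2 April 2040.
Prosecution Delay Deduction: −256 days → 21 July 2039.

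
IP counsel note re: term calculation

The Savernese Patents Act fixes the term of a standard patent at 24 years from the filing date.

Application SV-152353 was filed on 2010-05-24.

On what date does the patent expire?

2034-05-24

Filing date + 24 years → 24 May 2034.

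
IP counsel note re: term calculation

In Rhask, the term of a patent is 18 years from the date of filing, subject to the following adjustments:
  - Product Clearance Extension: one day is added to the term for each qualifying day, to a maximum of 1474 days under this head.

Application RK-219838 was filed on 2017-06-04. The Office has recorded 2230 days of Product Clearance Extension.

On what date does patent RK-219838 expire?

Base term: filing date + 18 years → 4 June 2035.
Product Clearance Extension: 2230 days claimed exceeds the 1474-day cap, so +1474 days → 17 June 2039.

June 17, 2039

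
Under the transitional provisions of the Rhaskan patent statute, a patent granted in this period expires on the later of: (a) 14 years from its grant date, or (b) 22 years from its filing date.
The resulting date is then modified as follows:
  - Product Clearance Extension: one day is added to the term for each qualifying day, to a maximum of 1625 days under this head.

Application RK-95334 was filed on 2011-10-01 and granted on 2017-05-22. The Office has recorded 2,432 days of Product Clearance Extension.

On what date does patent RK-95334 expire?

2038-03-14

(a) grant + 14 years → 22 May 2031.
(b) filing + 22 years → 1 October 2033.
Later of the two: 1 October 2033.
Product Clearance Extension: 2432 days claimed exceeds the 1625-day cap, so +1625 days → 14 March 2038.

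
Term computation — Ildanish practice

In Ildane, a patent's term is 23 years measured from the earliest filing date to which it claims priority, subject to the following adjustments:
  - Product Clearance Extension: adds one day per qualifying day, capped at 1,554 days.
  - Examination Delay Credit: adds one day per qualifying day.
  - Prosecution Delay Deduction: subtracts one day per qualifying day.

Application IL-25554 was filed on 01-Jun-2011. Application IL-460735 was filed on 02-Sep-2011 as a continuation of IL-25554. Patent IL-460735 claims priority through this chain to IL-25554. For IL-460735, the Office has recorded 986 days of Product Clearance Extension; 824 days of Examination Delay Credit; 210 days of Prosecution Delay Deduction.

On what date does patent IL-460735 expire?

October 18, 2038

Earliest priority filing: 1 June 2011.
Base term: 1 June 2011 + 23 years → 1 June 2034.
Product Clearance Extension: 986 days (within the 1554-day cap) → +986 days → 11 February 2037.
Examination Delay Credit: +824 days → 16 May 2039.
Prosecution Delay Deduction: −210 days → 18 October 2038.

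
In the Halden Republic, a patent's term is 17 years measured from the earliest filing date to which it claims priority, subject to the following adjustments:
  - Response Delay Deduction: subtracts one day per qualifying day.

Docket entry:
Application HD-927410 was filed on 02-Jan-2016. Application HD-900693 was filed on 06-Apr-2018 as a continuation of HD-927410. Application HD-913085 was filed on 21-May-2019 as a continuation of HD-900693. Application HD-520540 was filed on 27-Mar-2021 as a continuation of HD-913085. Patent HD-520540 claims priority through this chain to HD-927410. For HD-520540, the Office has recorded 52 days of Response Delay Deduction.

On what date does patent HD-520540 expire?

Earliest priority filing: 2 January 2016.
Base term: 2 January 2016 + 17 years → 2 January 2033.
Response Delay Deduction: −52 days → 11 November 2032.

November 11, 2032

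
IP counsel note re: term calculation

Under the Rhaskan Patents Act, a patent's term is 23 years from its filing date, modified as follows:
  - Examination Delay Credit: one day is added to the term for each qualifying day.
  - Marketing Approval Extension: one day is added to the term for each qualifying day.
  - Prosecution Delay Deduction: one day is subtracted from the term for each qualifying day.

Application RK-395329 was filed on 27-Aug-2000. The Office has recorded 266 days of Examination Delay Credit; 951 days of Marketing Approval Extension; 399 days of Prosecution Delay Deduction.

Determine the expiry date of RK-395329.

2025-11-22

Base term: filing date + 23 years → 27 August 2023.
Examination Delay Credit: +266 days → 19 May 2024.
Marketing Approval Extension: +951 days → 26 December 2026.
Prosecution Delay Deduction: −399 days → 22 November 2025.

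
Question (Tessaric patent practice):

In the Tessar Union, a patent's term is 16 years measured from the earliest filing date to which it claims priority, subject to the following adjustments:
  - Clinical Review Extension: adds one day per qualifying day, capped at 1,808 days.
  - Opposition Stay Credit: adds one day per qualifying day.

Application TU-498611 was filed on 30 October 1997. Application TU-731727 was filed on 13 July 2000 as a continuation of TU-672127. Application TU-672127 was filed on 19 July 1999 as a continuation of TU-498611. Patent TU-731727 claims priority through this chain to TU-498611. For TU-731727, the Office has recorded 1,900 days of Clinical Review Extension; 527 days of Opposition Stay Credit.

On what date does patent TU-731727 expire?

March 22, 2020

Earliest priority filing: 30 October 1997.
Base term: 30 October 1997 + 16 years → 30 October 2013.
Clinical Review Extension: 1900 days claimed exceeds the 1808-day cap, so +1808 days → 12 October 2018.
Opposition Stay Credit: +527 days → 22 March 2020.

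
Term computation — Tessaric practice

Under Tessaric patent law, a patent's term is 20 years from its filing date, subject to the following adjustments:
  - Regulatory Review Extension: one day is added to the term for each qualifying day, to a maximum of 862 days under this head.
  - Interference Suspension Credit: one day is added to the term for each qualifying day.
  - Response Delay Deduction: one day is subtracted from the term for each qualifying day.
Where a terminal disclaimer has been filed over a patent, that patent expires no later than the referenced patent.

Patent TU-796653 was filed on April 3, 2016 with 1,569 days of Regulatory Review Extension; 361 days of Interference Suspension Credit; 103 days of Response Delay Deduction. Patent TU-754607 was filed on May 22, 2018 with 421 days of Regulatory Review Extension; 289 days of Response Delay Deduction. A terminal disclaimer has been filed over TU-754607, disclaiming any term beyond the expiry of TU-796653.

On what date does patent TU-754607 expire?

Natural term of TU-754607:
  Base: filing + 20 years → 22 May 2038.
  Regulatory Review Extension: 421 days (within the 862-day cap) → +421 days → 17 July 2039.
  Response Delay Deduction: −289 days → 1 October 2038.
Expiry of referenced patent TU-796653:
  Base: filing + 20 years → 3 April 2036.
  Regulatory Review Extension: 1569 days claimed exceeds the 862-day cap, so +862 days → 13 August 2038.
  Interference Suspension Credit: +361 days → 9 August 2039.
  Response Delay Deduction: −103 days → 28 April 2039.
Terminal disclaimer: TU-754607 expires on the earlier of 1 October 2038 and 28 April 2039.

2038-10-01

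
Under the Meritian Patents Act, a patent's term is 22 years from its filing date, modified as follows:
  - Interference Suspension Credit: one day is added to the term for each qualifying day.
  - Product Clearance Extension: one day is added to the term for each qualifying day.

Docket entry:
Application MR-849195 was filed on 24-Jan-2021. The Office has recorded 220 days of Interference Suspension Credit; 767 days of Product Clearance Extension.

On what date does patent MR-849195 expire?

Base term: filing date + 22 years → 24 January 2043.
Interference Suspension Credit: +220 days → 1 September 2043.
Product Clearance Extension: +767 days → 7 October 2045.

October 7, 2045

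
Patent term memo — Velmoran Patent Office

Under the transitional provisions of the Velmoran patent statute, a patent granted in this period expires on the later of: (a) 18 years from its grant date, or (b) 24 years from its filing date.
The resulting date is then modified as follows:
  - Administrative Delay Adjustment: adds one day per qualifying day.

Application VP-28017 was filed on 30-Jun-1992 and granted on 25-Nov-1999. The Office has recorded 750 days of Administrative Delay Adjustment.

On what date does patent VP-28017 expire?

2019-12-15

(a) grant + 18 years → 25 November 2017.
(b) filing + 24 years → 30 June 2016.
Later of the two: 25 November 2017.
Administrative Delay Adjustment: +750 days → 15 December 2019.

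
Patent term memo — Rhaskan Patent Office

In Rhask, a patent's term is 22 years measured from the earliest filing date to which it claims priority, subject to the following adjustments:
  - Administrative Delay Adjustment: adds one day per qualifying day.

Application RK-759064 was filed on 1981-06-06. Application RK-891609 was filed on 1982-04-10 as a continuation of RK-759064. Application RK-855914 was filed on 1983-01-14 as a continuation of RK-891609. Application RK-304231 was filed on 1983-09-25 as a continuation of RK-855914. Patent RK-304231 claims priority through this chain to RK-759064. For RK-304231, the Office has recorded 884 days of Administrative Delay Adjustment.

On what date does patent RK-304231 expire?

November 6, 2005

Earliest priority filing: 6 June 1981.
Base term: 6 June 1981 + 22 years → 6 June 2003.
Administrative Delay Adjustment: +884 days → 6 November 2005.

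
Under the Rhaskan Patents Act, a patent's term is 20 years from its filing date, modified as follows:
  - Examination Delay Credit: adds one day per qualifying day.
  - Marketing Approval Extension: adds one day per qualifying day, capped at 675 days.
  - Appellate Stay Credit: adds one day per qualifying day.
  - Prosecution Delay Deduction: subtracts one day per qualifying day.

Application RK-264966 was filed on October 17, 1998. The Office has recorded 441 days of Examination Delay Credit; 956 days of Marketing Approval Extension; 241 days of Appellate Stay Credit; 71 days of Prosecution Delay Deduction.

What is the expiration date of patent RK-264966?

2022-04-25

Base term: filing date + 20 years → 17 October 2018.
Examination Delay Credit: +441 days → 1 January 2020.
Marketing Approval Extension: 956 days claimed exceeds the 675-day cap, so +675 days → 6 November 2021.
Appellate Stay Credit: +241 days → 5 July 2022.
Prosecution Delay Deduction: −71 days → 25 April 2022.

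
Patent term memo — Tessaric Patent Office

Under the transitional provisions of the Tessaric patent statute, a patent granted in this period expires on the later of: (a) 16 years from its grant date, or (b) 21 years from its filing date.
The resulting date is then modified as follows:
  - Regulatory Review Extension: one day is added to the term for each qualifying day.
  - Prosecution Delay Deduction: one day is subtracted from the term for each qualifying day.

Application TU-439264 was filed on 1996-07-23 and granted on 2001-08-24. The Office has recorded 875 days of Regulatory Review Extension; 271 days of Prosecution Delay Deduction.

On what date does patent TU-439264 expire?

(a) grant + 16 years → 24 August 2017.
(b) filing + 21 years → 23 July 2017.
Later of the two: 24 August 2017.
Regulatory Review Extension: +875 days → 16 January 2020.
Prosecution Delay Deduction: −271 days → 20 April 2019.

2019-04-20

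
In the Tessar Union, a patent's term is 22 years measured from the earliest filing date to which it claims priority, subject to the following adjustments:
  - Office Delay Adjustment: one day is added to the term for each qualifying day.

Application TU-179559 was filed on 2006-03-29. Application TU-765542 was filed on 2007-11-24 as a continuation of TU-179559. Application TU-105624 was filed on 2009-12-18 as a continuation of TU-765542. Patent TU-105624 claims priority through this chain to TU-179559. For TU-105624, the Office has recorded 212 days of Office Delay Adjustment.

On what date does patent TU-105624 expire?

October 27, 2028

Earliest priority filing: 29 March 2006.
Base term: 29 March 2006 + 22 years → 29 March 2028.
Office Delay Adjustment: +212 days → 27 October 2028.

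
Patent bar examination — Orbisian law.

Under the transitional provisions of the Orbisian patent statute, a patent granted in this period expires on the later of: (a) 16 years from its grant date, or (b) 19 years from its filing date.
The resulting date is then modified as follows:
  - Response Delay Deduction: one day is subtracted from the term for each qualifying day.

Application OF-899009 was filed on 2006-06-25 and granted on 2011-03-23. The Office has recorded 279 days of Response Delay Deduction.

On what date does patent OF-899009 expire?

2026-06-17

(a) grant + 16 years → 23 March 2027.
(b) filing + 19 years → 25 June 2025.
Later of the two: 23 March 2027.
Response Delay Deduction: −279 days → 17 June 2026.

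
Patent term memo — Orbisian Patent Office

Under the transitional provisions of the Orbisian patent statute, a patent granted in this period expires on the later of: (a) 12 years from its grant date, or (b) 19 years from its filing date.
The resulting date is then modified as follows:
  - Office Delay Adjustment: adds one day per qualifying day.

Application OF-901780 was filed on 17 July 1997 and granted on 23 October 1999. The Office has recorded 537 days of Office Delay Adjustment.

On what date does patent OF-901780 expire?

2018-01-05

(a) grant + 12 years → 23 October 2011.
(b) filing + 19 years → 17 July 2016.
Later of the two: 17 July 2016.
Office Delay Adjustment: +537 days → 5 January 2018.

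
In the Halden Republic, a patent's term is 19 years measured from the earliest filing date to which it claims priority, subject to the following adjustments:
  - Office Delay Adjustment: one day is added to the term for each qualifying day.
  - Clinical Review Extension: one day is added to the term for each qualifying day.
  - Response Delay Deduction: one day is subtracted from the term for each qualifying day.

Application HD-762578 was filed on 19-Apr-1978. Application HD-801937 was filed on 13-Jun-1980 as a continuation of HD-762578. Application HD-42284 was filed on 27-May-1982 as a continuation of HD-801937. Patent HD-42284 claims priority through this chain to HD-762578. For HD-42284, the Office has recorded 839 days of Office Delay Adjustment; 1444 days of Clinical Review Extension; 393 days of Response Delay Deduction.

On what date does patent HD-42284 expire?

June 22, 2002

Earliest priority filing: 19 April 1978.
Base term: 19 April 1978 + 19 years → 19 April 1997.
Office Delay Adjustment: +839 days → 6 August 1999.
Clinical Review Extension: +1444 days → 20 July 2003.
Response Delay Deduction: −393 days → 22 June 2002.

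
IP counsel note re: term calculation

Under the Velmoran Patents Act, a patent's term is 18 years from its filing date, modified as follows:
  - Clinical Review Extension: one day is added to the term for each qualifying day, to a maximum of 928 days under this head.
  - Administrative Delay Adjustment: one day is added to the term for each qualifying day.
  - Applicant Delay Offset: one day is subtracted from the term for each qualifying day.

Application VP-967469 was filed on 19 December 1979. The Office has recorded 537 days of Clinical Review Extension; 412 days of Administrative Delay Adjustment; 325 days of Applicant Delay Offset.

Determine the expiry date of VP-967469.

September 4, 1999

Base term: filing date + 18 years → 19 December 1997.
Clinical Review Extension: 537 days (within the 928-day cap) → +537 days → 9 June 1999.
Administrative Delay Adjustment: +412 days → 25 July 2000.
Applicant Delay Offset: −325 days → 4 September 1999.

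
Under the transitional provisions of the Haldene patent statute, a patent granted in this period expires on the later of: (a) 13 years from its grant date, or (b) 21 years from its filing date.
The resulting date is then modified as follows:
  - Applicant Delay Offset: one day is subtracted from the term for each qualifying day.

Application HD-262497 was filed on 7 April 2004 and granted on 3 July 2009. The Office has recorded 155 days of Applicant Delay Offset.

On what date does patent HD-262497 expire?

November 3, 2024

(a) grant + 13 years → 3 July 2022.
(b) filing + 21 years → 7 April 2025.
Later of the two: 7 April 2025.
Applicant Delay Offset: −155 days → 3 November 2024.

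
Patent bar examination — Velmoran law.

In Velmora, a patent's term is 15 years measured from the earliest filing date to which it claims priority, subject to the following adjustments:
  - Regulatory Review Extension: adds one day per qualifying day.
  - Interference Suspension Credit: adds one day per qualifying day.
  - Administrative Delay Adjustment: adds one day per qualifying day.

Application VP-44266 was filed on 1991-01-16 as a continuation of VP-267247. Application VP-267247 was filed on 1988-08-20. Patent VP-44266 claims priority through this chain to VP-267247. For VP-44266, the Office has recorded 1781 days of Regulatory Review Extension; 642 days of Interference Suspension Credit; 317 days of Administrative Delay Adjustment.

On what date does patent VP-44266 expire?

February 19, 2011

Earliest priority filing: 20 August 1988.
Base term: 20 August 1988 + 15 years → 20 August 2003.
Regulatory Review Extension: +1781 days → 5 July 2008.
Interference Suspension Credit: +642 days → 8 April 2010.
Administrative Delay Adjustment: +317 days → 19 February 2011.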